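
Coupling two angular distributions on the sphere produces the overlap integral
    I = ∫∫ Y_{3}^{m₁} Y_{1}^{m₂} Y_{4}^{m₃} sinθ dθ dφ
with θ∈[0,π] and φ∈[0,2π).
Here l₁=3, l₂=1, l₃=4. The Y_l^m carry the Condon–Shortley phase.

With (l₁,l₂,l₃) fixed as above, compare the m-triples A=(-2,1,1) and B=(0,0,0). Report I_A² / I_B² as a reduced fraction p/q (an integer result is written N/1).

Shared (l₁,l₂,l₃)=(3,1,4): N and (l;000)² cancel in I_A²/I_B².
A: Δ = 0!·6!·2!/9! = 1/252; Racah Σ t=0..0: t=0:+1/240 = 1/240; ⇒ 3j(3 1 4; -2 1 1)² = 1/84, sgn -1
B: Δ = 0!·6!·2!/9! = 1/252; Racah Σ t=0..0: t=0:+1/36 = 1/36; ⇒ 3j(3 1 4; 0 0 0)² = 4/63, sgn +1
I_A²/I_B² = (1/84)/(4/63) = 3/16

3/16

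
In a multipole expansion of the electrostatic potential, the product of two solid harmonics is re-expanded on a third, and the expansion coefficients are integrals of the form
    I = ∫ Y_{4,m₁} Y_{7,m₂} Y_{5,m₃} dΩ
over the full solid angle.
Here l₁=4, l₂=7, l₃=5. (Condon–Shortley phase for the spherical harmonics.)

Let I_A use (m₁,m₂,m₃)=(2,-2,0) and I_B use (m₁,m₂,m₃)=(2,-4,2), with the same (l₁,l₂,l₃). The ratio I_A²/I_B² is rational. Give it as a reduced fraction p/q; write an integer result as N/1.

7/660

l's match ⇒ only the (l;m) 3-j factors differ between A and B.
A: triangle coeff Δ(4,7,5) = 1/6126120; Σ_t [0,2]: t=0:+1/1036800 t=1:−1/69120 t=2:+1/69120 = 1/1036800; (3j)²=1/7293 [(4 7 5; 2 -2 0)], sign=-1
B: triangle coeff Δ(4,7,5) = 1/6126120; Σ_t [0,2]: t=0:+1/1036800 t=1:−1/172800 t=2:+1/483840 = -1/362880; (3j)²=20/1547 [(4 7 5; 2 -4 2)], sign=+1
I_A²/I_B² = (1/7293)/(20/1547) = 7/660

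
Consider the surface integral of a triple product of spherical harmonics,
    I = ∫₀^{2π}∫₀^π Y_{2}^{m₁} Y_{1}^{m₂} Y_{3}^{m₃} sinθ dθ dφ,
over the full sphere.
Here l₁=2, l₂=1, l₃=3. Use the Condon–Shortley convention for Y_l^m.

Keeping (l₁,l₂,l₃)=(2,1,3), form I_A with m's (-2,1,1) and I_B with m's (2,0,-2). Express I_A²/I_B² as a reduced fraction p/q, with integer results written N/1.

1/5

l's match ⇒ only the (l;m) 3-j factors differ between A and B.
A: triangle coeff Δ(2,1,3) = 1/105; Σ_t [0,0]: t=0:+1/48 = 1/48; (3j)²=1/105 [(2 1 3; -2 1 1)], sign=+1
B: triangle coeff Δ(2,1,3) = 1/105; Σ_t [0,0]: t=0:+1/24 = 1/24; (3j)²=1/21 [(2 1 3; 2 0 -2)], sign=-1
I_A²/I_B² = (1/105)/(1/21) = 1/5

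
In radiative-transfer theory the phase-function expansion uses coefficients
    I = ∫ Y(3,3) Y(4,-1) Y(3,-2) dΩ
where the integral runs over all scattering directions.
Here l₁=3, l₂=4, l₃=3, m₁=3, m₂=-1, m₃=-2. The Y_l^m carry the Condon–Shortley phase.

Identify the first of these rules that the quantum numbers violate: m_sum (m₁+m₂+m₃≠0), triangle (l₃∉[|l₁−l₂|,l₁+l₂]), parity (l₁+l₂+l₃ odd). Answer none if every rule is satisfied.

azimuthal sum: 3 − 1 − 2 = 0  ✓
1 ≤ 3 ≤ 7 (triangle on l)  ✓
L = 3 + 4 + 3 = 10 (even)  ✓

none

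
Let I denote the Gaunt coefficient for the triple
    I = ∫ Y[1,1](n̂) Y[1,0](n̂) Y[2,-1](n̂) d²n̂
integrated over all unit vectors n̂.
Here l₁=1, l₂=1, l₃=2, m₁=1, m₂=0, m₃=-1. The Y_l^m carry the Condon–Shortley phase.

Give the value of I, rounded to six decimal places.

-0.218510

Checks pass: Σm=0; 4 even; l₃=2∈[0,2].
(2·1+1)(2·1+1)(2·2+1) = 45
Δ: 0! 2! 2! / 5! → 1/30
sum: t=0:+1/1 = 1/1
3j²(1 1 2; 0 0 0) = Δ·Π!·Σ² = 2/15  (sign +1)
sum: t=0:+1/2 = 1/2
3j²(1 1 2; 1 0 -1) = Δ·Π!·Σ² = 1/10  (sign -1)
combine: 4πI² = 45·2/15·1/10 = 3/5
take √, sign -1: I = -0.21850969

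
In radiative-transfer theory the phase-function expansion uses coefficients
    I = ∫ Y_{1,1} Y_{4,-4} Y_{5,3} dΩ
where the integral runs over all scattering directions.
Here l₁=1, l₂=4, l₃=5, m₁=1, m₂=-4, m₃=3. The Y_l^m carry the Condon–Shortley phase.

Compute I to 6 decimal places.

-0.049106

m-sum 0 ✓  L=10 even ✓  3≤5≤5 ✓
Π(2lᵢ+1) = 3×9×11 = 297
triangle coeff Δ(1,4,5) = 1/495
Σ_t [0,0]: t=0:+1/576 = 1/576
(3j)²=5/99 [(1 4 5; 0 0 0)], sign=-1
Σ_t [0,0]: t=0:+1/80640 = 1/80640
(3j)²=1/495 [(1 4 5; 1 -4 3)], sign=+1
⇒ 4πI² = 1/33
I = (-1)√(1/33/(4π)) = -0.04910640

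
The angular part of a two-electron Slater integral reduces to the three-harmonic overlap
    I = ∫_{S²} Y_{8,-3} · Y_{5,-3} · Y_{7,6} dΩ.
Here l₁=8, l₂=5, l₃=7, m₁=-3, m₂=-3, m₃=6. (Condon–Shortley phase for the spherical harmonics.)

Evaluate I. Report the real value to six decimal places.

-0.144003

Rules hold: Σm=0, L=20 even, 3≤7≤13.
N = 17·11·15 = 2805
Δ = 6!·10!·4!/21! = 1/814773960
Racah Σ t=1..5: t=1:−1/87091200 t=2:+1/4976640 t=3:−1/2073600 t=4:+1/4976640 t=5:−1/87091200 = -1/9676800
⇒ 3j(8 5 7; 0 0 0)² = 360/46189, sgn +1
Racah Σ t=1..2: t=1:−1/2612736000 t=2:+1/418037760 = 1/497664000
⇒ 3j(8 5 7; -3 -3 6)² = 77/6460, sgn -1
4πI² = N·(3j₀)²·(3jₘ)² = 20790/79781
I = -1·√(0.260588/4π) = -0.14400334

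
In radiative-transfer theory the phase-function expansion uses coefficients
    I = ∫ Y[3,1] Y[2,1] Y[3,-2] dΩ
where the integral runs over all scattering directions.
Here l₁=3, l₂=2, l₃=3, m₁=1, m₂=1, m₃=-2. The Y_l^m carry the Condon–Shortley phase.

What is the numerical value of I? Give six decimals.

0.162868

Rules hold: Σm=0, L=8 even, 1≤3≤5.
N = 7·5·7 = 245
Δ = 2!·4!·2!/9! = 1/3780
Racah Σ t=0..2: t=0:+1/24 t=1:−1/4 t=2:+1/24 = -1/6
⇒ 3j(3 2 3; 0 0 0)² = 4/105, sgn +1
Racah Σ t=1..2: t=1:−1/12 t=2:+1/48 = -1/16
⇒ 3j(3 2 3; 1 1 -2)² = 1/28, sgn +1
4πI² = N·(3j₀)²·(3jₘ)² = 1/3
I = +1·√(0.333333/4π) = 0.16286750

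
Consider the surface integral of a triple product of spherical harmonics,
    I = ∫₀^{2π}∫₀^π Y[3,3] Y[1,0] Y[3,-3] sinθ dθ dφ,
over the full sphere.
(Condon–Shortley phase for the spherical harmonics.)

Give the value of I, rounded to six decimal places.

0.000000

l₁+l₂+l₃=7 is odd: 3j(l;000)=0 ⇒ I=0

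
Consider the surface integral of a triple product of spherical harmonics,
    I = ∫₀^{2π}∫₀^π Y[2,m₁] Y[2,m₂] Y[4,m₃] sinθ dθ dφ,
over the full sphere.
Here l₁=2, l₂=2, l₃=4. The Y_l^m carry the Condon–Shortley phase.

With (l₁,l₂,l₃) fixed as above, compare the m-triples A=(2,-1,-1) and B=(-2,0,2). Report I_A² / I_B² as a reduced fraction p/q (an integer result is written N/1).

Shared (l₁,l₂,l₃)=(2,2,4): N and (l;000)² cancel in I_A²/I_B².
A: Δ = 0!·4!·4!/9! = 1/630; Racah Σ t=0..0: t=0:+1/144 = 1/144; ⇒ 3j(2 2 4; 2 -1 -1)² = 1/126, sgn -1
B: Δ = 0!·4!·4!/9! = 1/630; Racah Σ t=0..0: t=0:+1/96 = 1/96; ⇒ 3j(2 2 4; -2 0 2)² = 1/42, sgn +1
I_A²/I_B² = (1/126)/(1/42) = 1/3

1/3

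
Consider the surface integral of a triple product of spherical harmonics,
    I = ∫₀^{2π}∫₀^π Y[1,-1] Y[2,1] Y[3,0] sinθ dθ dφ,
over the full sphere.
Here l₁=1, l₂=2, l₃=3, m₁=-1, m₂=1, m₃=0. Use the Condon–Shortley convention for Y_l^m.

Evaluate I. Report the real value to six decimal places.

0.143048

Checks pass: Σm=0; 6 even; l₃=3∈[1,3].
(2·1+1)(2·2+1)(2·3+1) = 105
Δ: 0! 2! 4! / 7! → 1/105
sum: t=0:+1/4 = 1/4
3j²(1 2 3; 0 0 0) = Δ·Π!·Σ² = 3/35  (sign -1)
sum: t=0:+1/12 = 1/12
3j²(1 2 3; -1 1 0) = Δ·Π!·Σ² = 1/35  (sign -1)
combine: 4πI² = 105·3/35·1/35 = 9/35
take √, sign +1: I = 0.14304817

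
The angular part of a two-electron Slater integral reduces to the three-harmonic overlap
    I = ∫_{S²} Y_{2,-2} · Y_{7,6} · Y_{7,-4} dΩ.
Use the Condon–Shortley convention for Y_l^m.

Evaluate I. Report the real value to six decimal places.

-0.106948

Rules hold: Σm=0, L=16 even, 5≤7≤9.
N = 5·15·15 = 1125
Δ = 2!·2!·12!/17! = 1/185640
Racah Σ t=0..2: t=0:+1/2419200 t=1:−1/518400 t=2:+1/2419200 = -1/907200
⇒ 3j(2 7 7; 0 0 0)² = 56/3315, sgn +1
Racah Σ t=2..2: t=2:+1/159667200 = 1/159667200
⇒ 3j(2 7 7; -2 6 -4)² = 9/1190, sgn -1
4πI² = N·(3j₀)²·(3jₘ)² = 540/3757
I = -1·√(0.143732/4π) = -0.10694768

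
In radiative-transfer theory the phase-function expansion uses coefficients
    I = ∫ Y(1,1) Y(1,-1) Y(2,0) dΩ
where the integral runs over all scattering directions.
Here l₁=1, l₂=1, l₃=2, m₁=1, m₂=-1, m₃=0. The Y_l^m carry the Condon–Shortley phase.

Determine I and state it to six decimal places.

Checks pass: Σm=0; 4 even; l₃=2∈[0,2].
(2·1+1)(2·1+1)(2·2+1) = 45
Δ: 0! 2! 2! / 5! → 1/30
sum: t=0:+1/1 = 1/1
3j²(1 1 2; 0 0 0) = Δ·Π!·Σ² = 2/15  (sign +1)
sum: t=0:+1/4 = 1/4
3j²(1 1 2; 1 -1 0) = Δ·Π!·Σ² = 1/30  (sign +1)
combine: 4πI² = 45·2/15·1/30 = 1/5
take √, sign +1: I = 0.12615663

0.126157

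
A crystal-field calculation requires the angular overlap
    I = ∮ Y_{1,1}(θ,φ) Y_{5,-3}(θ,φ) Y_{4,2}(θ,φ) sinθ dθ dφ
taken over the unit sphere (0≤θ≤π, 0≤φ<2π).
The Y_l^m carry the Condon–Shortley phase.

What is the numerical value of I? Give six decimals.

Rules hold: Σm=0, L=10 even, 4≤4≤6.
N = 3·11·9 = 297
Δ = 2!·0!·8!/11! = 1/495
Racah Σ t=1..1: t=1:−1/576 = -1/576
⇒ 3j(1 5 4; 0 0 0)² = 5/99, sgn -1
Racah Σ t=0..0: t=0:+1/2880 = 1/2880
⇒ 3j(1 5 4; 1 -3 2)² = 28/495, sgn +1
4πI² = N·(3j₀)²·(3jₘ)² = 28/33
I = -1·√(0.848485/4π) = -0.25984664

-0.259847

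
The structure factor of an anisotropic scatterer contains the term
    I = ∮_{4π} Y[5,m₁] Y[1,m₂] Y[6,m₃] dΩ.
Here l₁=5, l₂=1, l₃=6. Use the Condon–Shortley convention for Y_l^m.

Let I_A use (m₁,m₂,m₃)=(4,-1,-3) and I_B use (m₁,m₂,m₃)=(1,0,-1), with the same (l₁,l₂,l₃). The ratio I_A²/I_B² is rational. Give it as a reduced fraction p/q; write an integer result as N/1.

Shared (l₁,l₂,l₃)=(5,1,6): N and (l;000)² cancel in I_A²/I_B².
A: Δ = 0!·10!·2!/13! = 1/858; Racah Σ t=0..0: t=0:+1/725760 = 1/725760; ⇒ 3j(5 1 6; 4 -1 -3)² = 1/286, sgn -1
B: Δ = 0!·10!·2!/13! = 1/858; Racah Σ t=0..0: t=0:+1/17280 = 1/17280; ⇒ 3j(5 1 6; 1 0 -1)² = 35/858, sgn -1
I_A²/I_B² = (1/286)/(35/858) = 3/35

3/35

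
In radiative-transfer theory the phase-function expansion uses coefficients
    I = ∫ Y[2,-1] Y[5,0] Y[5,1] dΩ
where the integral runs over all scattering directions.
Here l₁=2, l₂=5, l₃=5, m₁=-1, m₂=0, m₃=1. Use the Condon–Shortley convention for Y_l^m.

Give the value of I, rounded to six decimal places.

Rules hold: Σm=0, L=12 even, 3≤5≤7.
N = 5·11·11 = 605
Δ = 2!·2!·8!/13! = 1/38610
Racah Σ t=0..2: t=0:+1/2880 t=1:−1/576 t=2:+1/2880 = -1/960
⇒ 3j(2 5 5; 0 0 0)² = 10/429, sgn +1
Racah Σ t=1..2: t=1:−1/1152 t=2:+1/1440 = -1/5760
⇒ 3j(2 5 5; -1 0 1)² = 1/858, sgn -1
4πI² = N·(3j₀)²·(3jₘ)² = 25/1521
I = -1·√(0.0164366/4π) = -0.03616600

-0.036166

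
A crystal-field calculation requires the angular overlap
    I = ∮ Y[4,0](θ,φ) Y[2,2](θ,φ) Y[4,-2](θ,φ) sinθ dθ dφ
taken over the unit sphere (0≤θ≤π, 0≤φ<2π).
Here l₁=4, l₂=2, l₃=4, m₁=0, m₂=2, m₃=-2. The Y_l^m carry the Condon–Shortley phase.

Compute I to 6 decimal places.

Rules hold: Σm=0, L=10 even, 2≤4≤6.
N = 9·5·9 = 405
Δ = 2!·6!·2!/11! = 1/13860
Racah Σ t=0..2: t=0:+1/192 t=1:−1/36 t=2:+1/192 = -5/288
⇒ 3j(4 2 4; 0 0 0)² = 20/693, sgn -1
Racah Σ t=2..2: t=2:+1/192 = 1/192
⇒ 3j(4 2 4; 0 2 -2)² = 3/77, sgn +1
4πI² = N·(3j₀)²·(3jₘ)² = 2700/5929
I = -1·√(0.455389/4π) = -0.19036462

-0.190365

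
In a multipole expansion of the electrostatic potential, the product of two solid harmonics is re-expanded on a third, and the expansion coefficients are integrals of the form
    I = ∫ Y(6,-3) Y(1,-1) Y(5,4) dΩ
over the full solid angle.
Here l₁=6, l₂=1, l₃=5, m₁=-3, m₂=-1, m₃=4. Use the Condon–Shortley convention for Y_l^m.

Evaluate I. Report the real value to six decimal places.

Rules hold: Σm=0, L=12 even, 5≤5≤7.
N = 13·3·11 = 429
Δ = 2!·10!·0!/13! = 1/858
Racah Σ t=1..1: t=1:−1/14400 = -1/14400
⇒ 3j(6 1 5; 0 0 0)² = 6/143, sgn +1
Racah Σ t=0..0: t=0:+1/725760 = 1/725760
⇒ 3j(6 1 5; -3 -1 4)² = 1/286, sgn -1
4πI² = N·(3j₀)²·(3jₘ)² = 9/143
I = -1·√(0.0629371/4π) = -0.07076985

-0.070770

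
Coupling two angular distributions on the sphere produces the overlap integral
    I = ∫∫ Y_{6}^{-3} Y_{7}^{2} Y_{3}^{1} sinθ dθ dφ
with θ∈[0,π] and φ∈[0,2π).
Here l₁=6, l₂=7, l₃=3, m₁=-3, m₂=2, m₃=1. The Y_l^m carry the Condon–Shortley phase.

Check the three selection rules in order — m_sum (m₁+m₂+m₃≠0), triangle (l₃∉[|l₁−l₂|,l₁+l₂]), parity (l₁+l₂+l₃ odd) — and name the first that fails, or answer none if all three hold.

Σmᵢ = 0  ✓
l₃∈[|l₁−l₂|,l₁+l₂]=[1,13], have l₃=3  ✓
Σlᵢ = 16 ⇒ even  ✓

none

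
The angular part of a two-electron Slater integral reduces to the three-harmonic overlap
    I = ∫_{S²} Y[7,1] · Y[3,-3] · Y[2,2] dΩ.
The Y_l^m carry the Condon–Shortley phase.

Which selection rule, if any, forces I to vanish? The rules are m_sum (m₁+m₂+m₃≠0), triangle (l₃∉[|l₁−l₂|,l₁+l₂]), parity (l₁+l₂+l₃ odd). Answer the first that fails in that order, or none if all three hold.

triangle

azimuthal sum: 1 − 3 + 2 = 0  ✓
4 ≤ 2 ≤ 10 (triangle on l)  ✗
L = 7 + 3 + 2 = 12 (even)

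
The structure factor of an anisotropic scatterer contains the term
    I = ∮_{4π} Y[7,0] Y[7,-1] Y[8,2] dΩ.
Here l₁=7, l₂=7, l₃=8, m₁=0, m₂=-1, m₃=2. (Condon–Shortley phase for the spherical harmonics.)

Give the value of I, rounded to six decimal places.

0 − 1 + 2 = 1 ≠ 0: azimuthal integral kills it; I = 0

0.000000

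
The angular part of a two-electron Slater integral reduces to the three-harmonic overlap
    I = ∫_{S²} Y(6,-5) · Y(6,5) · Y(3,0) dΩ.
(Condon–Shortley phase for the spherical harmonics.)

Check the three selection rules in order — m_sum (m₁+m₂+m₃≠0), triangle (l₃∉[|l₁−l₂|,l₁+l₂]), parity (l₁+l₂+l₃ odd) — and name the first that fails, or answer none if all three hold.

parity

azimuthal sum: -5 + 5 + 0 = 0  ✓
0 ≤ 3 ≤ 12 (triangle on l)  ✓
L = 6 + 6 + 3 = 15 (odd)  ✗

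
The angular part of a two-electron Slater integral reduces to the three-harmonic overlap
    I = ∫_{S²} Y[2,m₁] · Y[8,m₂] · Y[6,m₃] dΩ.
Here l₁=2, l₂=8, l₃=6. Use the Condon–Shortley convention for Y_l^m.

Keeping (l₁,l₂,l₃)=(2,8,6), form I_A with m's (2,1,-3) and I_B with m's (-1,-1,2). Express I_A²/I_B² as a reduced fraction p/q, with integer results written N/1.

Shared (l₁,l₂,l₃)=(2,8,6): N and (l;000)² cancel in I_A²/I_B².
A: Δ = 4!·0!·12!/17! = 1/30940; Racah Σ t=0..0: t=0:+1/52254720 = 1/52254720; ⇒ 3j(2 8 6; 2 1 -3)² = 1/884, sgn -1
B: Δ = 4!·0!·12!/17! = 1/30940; Racah Σ t=3..3: t=3:−1/5806080 = -1/5806080; ⇒ 3j(2 8 6; -1 -1 2)² = 9/884, sgn -1
I_A²/I_B² = (1/884)/(9/884) = 1/9

1/9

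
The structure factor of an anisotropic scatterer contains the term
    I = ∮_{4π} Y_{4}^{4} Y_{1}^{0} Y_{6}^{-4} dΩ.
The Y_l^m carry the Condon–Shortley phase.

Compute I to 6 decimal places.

triangle: need 3≤l₃≤5, have 6; I=0

0.000000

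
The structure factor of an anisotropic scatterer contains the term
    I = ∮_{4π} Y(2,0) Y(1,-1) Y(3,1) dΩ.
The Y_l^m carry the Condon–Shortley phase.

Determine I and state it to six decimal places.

-0.202301

Rules hold: Σm=0, L=6 even, 1≤3≤3.
N = 5·3·7 = 105
Δ = 0!·4!·2!/7! = 1/105
Racah Σ t=0..0: t=0:+1/4 = 1/4
⇒ 3j(2 1 3; 0 0 0)² = 3/35, sgn -1
Racah Σ t=0..0: t=0:+1/8 = 1/8
⇒ 3j(2 1 3; 0 -1 1)² = 2/35, sgn +1
4πI² = N·(3j₀)²·(3jₘ)² = 18/35
I = -1·√(0.514286/4π) = -0.20230066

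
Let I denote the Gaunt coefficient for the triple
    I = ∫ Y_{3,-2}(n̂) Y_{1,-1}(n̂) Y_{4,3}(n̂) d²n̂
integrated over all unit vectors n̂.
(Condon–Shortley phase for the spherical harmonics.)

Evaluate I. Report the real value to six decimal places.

-0.282095

Checks pass: Σm=0; 8 even; l₃=4∈[2,4].
(2·3+1)(2·1+1)(2·4+1) = 189
Δ: 0! 6! 2! / 9! → 1/252
sum: t=0:+1/36 = 1/36
3j²(3 1 4; 0 0 0) = Δ·Π!·Σ² = 4/63  (sign +1)
sum: t=0:+1/240 = 1/240
3j²(3 1 4; -2 -1 3) = Δ·Π!·Σ² = 1/12  (sign -1)
combine: 4πI² = 189·4/63·1/12 = 1/1
take √, sign -1: I = -0.28209479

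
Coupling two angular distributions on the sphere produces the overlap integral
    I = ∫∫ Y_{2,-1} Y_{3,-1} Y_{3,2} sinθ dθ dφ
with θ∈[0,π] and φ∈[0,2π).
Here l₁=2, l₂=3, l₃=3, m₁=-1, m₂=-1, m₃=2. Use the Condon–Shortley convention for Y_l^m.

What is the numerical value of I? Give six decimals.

0.162868

Checks pass: Σm=0; 8 even; l₃=3∈[1,5].
(2·2+1)(2·3+1)(2·3+1) = 245
Δ: 2! 2! 4! / 9! → 1/3780
sum: t=0:+1/24 t=1:−1/4 t=2:+1/24 = -1/6
3j²(2 3 3; 0 0 0) = Δ·Π!·Σ² = 4/105  (sign +1)
sum: t=1:−1/12 t=2:+1/48 = -1/16
3j²(2 3 3; -1 -1 2) = Δ·Π!·Σ² = 1/28  (sign +1)
combine: 4πI² = 245·4/105·1/28 = 1/3
take √, sign +1: I = 0.16286750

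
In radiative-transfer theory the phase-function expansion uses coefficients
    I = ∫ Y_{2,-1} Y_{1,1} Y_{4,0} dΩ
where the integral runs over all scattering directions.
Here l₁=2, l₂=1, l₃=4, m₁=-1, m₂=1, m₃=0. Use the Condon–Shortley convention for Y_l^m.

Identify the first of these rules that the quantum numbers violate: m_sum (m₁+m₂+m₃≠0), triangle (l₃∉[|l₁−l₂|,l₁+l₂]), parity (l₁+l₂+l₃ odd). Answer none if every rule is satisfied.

triangle

m₁+m₂+m₃ = -1 + 1 + 0 = 0  ✓
triangle: |2−1|=1 ≤ l₃=4 ≤ 2+1=3  ✗
parity: l₁+l₂+l₃ = 7 is odd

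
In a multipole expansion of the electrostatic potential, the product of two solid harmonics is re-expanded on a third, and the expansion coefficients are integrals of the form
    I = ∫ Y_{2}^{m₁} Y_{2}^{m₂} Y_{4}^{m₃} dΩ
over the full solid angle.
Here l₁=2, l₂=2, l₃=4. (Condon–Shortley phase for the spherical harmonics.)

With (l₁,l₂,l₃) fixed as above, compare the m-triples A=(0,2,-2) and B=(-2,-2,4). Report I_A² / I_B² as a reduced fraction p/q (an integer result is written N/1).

l's match ⇒ only the (l;m) 3-j factors differ between A and B.
A: triangle coeff Δ(2,2,4) = 1/630; Σ_t [0,0]: t=0:+1/96 = 1/96; (3j)²=1/42 [(2 2 4; 0 2 -2)], sign=+1
B: triangle coeff Δ(2,2,4) = 1/630; Σ_t [0,0]: t=0:+1/576 = 1/576; (3j)²=1/9 [(2 2 4; -2 -2 4)], sign=+1
I_A²/I_B² = (1/42)/(1/9) = 3/14

3/14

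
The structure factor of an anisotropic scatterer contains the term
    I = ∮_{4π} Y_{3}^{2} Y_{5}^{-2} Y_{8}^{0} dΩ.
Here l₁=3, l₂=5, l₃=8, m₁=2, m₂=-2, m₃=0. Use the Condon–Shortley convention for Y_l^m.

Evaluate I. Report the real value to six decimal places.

0.088863

Checks pass: Σm=0; 16 even; l₃=8∈[2,8].
(2·3+1)(2·5+1)(2·8+1) = 1309
Δ: 0! 6! 10! / 17! → 1/136136
sum: t=0:+1/518400 = 1/518400
3j²(3 5 8; 0 0 0) = Δ·Π!·Σ² = 56/2431  (sign +1)
sum: t=0:+1/3628800 = 1/3628800
3j²(3 5 8; 2 -2 0) = Δ·Π!·Σ² = 8/2431  (sign +1)
combine: 4πI² = 1309·56/2431·8/2431 = 3136/31603
take √, sign +1: I = 0.08886258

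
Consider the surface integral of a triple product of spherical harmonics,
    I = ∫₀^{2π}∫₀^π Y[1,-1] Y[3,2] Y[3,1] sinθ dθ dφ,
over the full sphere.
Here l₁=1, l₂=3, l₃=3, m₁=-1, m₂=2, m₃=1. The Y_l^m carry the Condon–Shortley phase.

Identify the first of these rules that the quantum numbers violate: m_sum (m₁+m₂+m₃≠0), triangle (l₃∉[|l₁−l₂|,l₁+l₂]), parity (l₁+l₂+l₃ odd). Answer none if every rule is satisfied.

azimuthal sum: -1 + 2 + 1 = 2  ✗
2 ≤ 3 ≤ 4 (triangle on l)
L = 1 + 3 + 3 = 7 (odd)

m_sum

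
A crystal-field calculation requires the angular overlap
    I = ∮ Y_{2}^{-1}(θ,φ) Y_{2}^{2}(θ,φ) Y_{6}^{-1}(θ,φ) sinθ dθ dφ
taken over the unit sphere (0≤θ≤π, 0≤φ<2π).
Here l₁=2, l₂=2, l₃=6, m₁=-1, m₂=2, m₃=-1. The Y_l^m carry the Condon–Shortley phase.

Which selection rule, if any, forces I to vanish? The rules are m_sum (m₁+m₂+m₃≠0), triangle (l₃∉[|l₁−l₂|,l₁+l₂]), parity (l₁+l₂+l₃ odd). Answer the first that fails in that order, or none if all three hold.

triangle

Σmᵢ = 0  ✓
l₃∈[|l₁−l₂|,l₁+l₂]=[0,4], have l₃=6  ✗
Σlᵢ = 10 ⇒ even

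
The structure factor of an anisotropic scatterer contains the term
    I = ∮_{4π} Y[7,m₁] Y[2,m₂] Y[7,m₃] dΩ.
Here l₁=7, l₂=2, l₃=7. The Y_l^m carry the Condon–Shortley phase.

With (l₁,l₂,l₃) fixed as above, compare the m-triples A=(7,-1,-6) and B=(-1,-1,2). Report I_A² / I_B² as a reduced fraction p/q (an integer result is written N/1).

Same 7,2,7: normalisation and zero-m 3j drop out of the ratio.
A: Δ: 2! 12! 2! / 17! → 1/185640; sum: t=0:+1/958003200 = 1/958003200; 3j²(7 2 7; 7 -1 -6) = Δ·Π!·Σ² = 13/680  (sign -1)
B: Δ: 2! 12! 2! / 17! → 1/185640; sum: t=0:+1/1935360 t=1:−1/1209600 = -1/3225600; 3j²(7 2 7; -1 -1 2) = Δ·Π!·Σ² = 243/61880  (sign +1)
I_A²/I_B² = (13/680)/(243/61880) = 1183/243

1183/243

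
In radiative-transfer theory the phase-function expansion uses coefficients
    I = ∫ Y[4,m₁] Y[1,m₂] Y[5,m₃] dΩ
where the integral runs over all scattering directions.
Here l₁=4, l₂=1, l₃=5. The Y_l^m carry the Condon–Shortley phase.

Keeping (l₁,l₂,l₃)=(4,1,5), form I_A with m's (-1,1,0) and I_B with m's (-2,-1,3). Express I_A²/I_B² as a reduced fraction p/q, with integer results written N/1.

Same 4,1,5: normalisation and zero-m 3j drop out of the ratio.
A: Δ: 0! 8! 2! / 11! → 1/495; sum: t=0:+1/1440 = 1/1440; 3j²(4 1 5; -1 1 0) = Δ·Π!·Σ² = 2/99  (sign -1)
B: Δ: 0! 8! 2! / 11! → 1/495; sum: t=0:+1/2880 = 1/2880; 3j²(4 1 5; -2 -1 3) = Δ·Π!·Σ² = 28/495  (sign +1)
I_A²/I_B² = (2/99)/(28/495) = 5/14

5/14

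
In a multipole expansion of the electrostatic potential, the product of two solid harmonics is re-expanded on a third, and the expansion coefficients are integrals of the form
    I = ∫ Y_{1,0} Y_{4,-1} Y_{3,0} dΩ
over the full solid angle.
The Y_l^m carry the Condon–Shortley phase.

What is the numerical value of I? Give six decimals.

0 − 1 + 0 = -1 ≠ 0: azimuthal integral kills it; I = 0

0.000000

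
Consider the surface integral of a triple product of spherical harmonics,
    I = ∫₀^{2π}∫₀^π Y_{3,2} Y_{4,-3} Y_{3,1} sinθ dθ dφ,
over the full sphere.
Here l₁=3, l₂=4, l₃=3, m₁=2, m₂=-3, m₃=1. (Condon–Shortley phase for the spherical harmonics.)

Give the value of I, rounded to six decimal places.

-0.095955

m-sum 0 ✓  L=10 even ✓  1≤3≤7 ✓
Π(2lᵢ+1) = 7×9×7 = 441
triangle coeff Δ(3,4,3) = 1/34650
Σ_t [1,3]: t=1:−1/72 t=2:+1/16 t=3:−1/72 = 5/144
(3j)²=2/77 [(3 4 3; 0 0 0)], sign=-1
Σ_t [0,1]: t=0:+1/144 t=1:−1/288 = 1/288
(3j)²=1/99 [(3 4 3; 2 -3 1)], sign=+1
⇒ 4πI² = 14/121
I = (-1)√(14/121/(4π)) = -0.09595473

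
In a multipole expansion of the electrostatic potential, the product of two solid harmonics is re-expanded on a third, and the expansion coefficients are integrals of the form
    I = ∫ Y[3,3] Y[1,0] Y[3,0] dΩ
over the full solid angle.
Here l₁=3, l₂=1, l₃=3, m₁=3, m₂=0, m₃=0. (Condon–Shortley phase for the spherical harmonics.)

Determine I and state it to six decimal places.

0.000000

3 + 0 + 0 = 3 ≠ 0: azimuthal integral kills it; I = 0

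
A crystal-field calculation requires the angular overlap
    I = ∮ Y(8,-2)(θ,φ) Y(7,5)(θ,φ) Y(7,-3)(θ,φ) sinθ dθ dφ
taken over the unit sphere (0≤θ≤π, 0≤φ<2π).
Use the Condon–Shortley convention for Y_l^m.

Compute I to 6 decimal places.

0.035446

Checks pass: Σm=0; 22 even; l₃=7∈[1,15].
(2·8+1)(2·7+1)(2·7+1) = 3825
Δ: 8! 8! 6! / 23! → 1/22086194130
sum: t=1:−1/18289152000 t=2:+1/248832000 t=3:−1/24883200 t=4:+1/11943936 t=5:−1/24883200 t=6:+1/248832000 t=7:−1/18289152000 = 11/975421440
3j²(8 7 7; 0 0 0) = Δ·Π!·Σ² = 1750/289731  (sign -1)
sum: t=6:+1/597196800 t=7:−1/435456000 t=8:+1/2786918400 = -11/41803776000
3j²(8 7 7; -2 5 -3) = Δ·Π!·Σ² = 66/96577  (sign -1)
combine: 4πI² = 3825·1750/289731·66/96577 = 8662500/548653937
take √, sign +1: I = 0.03544602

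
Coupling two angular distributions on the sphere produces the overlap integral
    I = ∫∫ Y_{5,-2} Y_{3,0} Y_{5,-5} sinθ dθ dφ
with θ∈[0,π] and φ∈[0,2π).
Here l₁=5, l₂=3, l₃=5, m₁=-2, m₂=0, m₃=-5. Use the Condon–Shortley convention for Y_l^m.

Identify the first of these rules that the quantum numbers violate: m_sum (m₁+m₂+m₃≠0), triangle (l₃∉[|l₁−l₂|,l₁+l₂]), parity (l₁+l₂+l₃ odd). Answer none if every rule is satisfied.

azimuthal sum: -2 + 0 − 5 = -7  ✗
2 ≤ 5 ≤ 8 (triangle on l)
L = 5 + 3 + 5 = 13 (odd)

m_sum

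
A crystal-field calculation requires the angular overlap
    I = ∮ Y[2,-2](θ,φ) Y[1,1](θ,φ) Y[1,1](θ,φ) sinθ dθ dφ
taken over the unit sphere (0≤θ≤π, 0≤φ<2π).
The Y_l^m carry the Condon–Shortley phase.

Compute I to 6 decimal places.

0.309019

m-sum 0 ✓  L=4 even ✓  1≤1≤3 ✓
Π(2lᵢ+1) = 5×3×3 = 45
triangle coeff Δ(2,1,1) = 1/30
Σ_t [1,1]: t=1:−1/1 = -1/1
(3j)²=2/15 [(2 1 1; 0 0 0)], sign=+1
Σ_t [2,2]: t=2:+1/4 = 1/4
(3j)²=1/5 [(2 1 1; -2 1 1)], sign=+1
⇒ 4πI² = 6/5
I = (+1)√(6/5/(4π)) = 0.30901936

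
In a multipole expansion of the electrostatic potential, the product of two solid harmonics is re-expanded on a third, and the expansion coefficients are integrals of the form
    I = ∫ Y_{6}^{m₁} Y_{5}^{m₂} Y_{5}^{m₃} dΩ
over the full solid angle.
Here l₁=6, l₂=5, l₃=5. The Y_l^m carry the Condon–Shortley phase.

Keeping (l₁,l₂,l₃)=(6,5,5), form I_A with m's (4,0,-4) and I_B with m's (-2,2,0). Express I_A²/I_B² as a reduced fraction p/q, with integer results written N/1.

l's match ⇒ only the (l;m) 3-j factors differ between A and B.
A: triangle coeff Δ(6,5,5) = 1/28588560; Σ_t [1,2]: t=1:−1/345600 t=2:+1/207360 = 1/518400; (3j)²=12/2431 [(6 5 5; 4 0 -4)], sign=-1
B: triangle coeff Δ(6,5,5) = 1/28588560; Σ_t [3,6]: t=3:−1/103680 t=4:+1/13824 t=5:−1/17280 t=6:+1/207360 = 1/103680; (3j)²=10/7293 [(6 5 5; -2 2 0)], sign=-1
I_A²/I_B² = (12/2431)/(10/7293) = 18/5

18/5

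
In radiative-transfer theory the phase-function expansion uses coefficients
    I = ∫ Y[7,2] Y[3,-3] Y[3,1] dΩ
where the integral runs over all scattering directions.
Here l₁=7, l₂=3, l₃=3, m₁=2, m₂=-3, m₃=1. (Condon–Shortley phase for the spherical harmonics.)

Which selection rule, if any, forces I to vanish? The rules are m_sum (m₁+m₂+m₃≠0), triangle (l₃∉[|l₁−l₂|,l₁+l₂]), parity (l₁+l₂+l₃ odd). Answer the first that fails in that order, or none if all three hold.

triangle

m₁+m₂+m₃ = 2 − 3 + 1 = 0  ✓
triangle: |7−3|=4 ≤ l₃=3 ≤ 7+3=10  ✗
parity: l₁+l₂+l₃ = 13 is odd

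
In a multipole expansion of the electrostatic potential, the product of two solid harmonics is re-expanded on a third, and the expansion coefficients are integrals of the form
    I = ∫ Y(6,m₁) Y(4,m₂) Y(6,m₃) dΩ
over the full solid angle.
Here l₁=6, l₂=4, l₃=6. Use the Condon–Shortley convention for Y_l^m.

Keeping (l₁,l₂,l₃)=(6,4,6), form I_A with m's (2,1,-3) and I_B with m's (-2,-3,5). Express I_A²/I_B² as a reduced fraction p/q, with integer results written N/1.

2535/3773

Same 6,4,6: normalisation and zero-m 3j drop out of the ratio.
A: Δ: 4! 8! 4! / 17! → 1/15315300; sum: t=1:−1/103680 t=2:+1/34560 t=3:−1/120960 t=4:+1/5806080 = 13/1161216; 3j²(6 4 6; 2 1 -3) = Δ·Π!·Σ² = 65/5236  (sign -1)
B: Δ: 4! 8! 4! / 17! → 1/15315300; sum: t=0:+1/5806080 t=1:−1/725760 = -1/829440; 3j²(6 4 6; -2 -3 5) = Δ·Π!·Σ² = 49/2652  (sign +1)
I_A²/I_B² = (65/5236)/(49/2652) = 2535/3773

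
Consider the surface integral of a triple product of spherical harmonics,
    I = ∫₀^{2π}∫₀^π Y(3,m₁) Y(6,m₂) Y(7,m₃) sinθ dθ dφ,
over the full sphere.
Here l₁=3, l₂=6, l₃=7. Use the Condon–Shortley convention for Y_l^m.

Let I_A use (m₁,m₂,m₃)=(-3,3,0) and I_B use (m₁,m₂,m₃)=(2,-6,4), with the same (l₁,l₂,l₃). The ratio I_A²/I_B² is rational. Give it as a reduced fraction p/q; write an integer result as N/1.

Shared (l₁,l₂,l₃)=(3,6,7): N and (l;000)² cancel in I_A²/I_B².
A: Δ = 2!·4!·10!/17! = 1/2042040; Racah Σ t=2..2: t=2:+1/1451520 = 1/1451520; ⇒ 3j(3 6 7; -3 3 0)² = 45/4862, sgn -1
B: Δ = 2!·4!·10!/17! = 1/2042040; Racah Σ t=0..0: t=0:+1/43545600 = 1/43545600; ⇒ 3j(3 6 7; 2 -6 4)² = 11/3094, sgn -1
I_A²/I_B² = (45/4862)/(11/3094) = 315/121

315/121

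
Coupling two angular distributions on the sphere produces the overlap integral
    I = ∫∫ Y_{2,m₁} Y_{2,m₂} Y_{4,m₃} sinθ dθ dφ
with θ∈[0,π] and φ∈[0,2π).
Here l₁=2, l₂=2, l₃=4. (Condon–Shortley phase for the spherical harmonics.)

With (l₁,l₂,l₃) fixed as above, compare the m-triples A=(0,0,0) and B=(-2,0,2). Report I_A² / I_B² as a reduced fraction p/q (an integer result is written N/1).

l's match ⇒ only the (l;m) 3-j factors differ between A and B.
A: triangle coeff Δ(2,2,4) = 1/630; Σ_t [0,0]: t=0:+1/16 = 1/16; (3j)²=2/35 [(2 2 4; 0 0 0)], sign=+1
B: triangle coeff Δ(2,2,4) = 1/630; Σ_t [0,0]: t=0:+1/96 = 1/96; (3j)²=1/42 [(2 2 4; -2 0 2)], sign=+1
I_A²/I_B² = (2/35)/(1/42) = 12/5

12/5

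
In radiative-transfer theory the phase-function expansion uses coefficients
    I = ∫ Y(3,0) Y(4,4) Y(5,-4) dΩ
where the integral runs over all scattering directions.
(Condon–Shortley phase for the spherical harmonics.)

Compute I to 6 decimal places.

-0.207724

Checks pass: Σm=0; 12 even; l₃=5∈[1,7].
(2·3+1)(2·4+1)(2·5+1) = 693
Δ: 2! 4! 6! / 13! → 1/180180
sum: t=0:+1/576 t=1:−1/144 t=2:+1/576 = -1/288
3j²(3 4 5; 0 0 0) = Δ·Π!·Σ² = 20/1001  (sign +1)
sum: t=2:+1/8640 = 1/8640
3j²(3 4 5; 0 4 -4) = Δ·Π!·Σ² = 28/715  (sign -1)
combine: 4πI² = 693·20/1001·28/715 = 1008/1859
take √, sign -1: I = -0.20772350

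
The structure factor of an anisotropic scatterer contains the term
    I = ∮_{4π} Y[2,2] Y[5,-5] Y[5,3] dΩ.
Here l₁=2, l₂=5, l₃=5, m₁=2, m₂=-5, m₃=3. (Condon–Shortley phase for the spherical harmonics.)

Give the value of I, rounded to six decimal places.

0.088588

Checks pass: Σm=0; 12 even; l₃=5∈[3,7].
(2·2+1)(2·5+1)(2·5+1) = 605
Δ: 2! 2! 8! / 13! → 1/38610
sum: t=0:+1/2880 t=1:−1/576 t=2:+1/2880 = -1/960
3j²(2 5 5; 0 0 0) = Δ·Π!·Σ² = 10/429  (sign +1)
sum: t=0:+1/161280 = 1/161280
3j²(2 5 5; 2 -5 3) = Δ·Π!·Σ² = 1/143  (sign +1)
combine: 4πI² = 605·10/429·1/143 = 50/507
take √, sign +1: I = 0.08858824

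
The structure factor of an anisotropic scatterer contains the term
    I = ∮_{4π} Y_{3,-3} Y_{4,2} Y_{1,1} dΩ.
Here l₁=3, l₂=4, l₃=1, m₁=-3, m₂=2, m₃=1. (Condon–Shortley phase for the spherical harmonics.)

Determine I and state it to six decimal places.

0.061558

m-sum 0 ✓  L=8 even ✓  1≤1≤7 ✓
Π(2lᵢ+1) = 7×9×3 = 189
triangle coeff Δ(3,4,1) = 1/252
Σ_t [3,3]: t=3:−1/36 = -1/36
(3j)²=4/63 [(3 4 1; 0 0 0)], sign=+1
Σ_t [6,6]: t=6:+1/1440 = 1/1440
(3j)²=1/252 [(3 4 1; -3 2 1)], sign=+1
⇒ 4πI² = 1/21
I = (+1)√(1/21/(4π)) = 0.06155813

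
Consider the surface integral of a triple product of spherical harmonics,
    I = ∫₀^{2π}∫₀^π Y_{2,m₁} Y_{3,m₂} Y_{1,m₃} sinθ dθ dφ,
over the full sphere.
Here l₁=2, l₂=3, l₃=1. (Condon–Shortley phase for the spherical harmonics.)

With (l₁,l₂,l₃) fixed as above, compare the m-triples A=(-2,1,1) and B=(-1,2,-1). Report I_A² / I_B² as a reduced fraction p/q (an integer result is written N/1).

Shared (l₁,l₂,l₃)=(2,3,1): N and (l;000)² cancel in I_A²/I_B².
A: Δ = 4!·0!·2!/7! = 1/105; Racah Σ t=4..4: t=4:+1/48 = 1/48; ⇒ 3j(2 3 1; -2 1 1)² = 1/105, sgn +1
B: Δ = 4!·0!·2!/7! = 1/105; Racah Σ t=3..3: t=3:−1/12 = -1/12; ⇒ 3j(2 3 1; -1 2 -1)² = 2/21, sgn -1
I_A²/I_B² = (1/105)/(2/21) = 1/10

1/10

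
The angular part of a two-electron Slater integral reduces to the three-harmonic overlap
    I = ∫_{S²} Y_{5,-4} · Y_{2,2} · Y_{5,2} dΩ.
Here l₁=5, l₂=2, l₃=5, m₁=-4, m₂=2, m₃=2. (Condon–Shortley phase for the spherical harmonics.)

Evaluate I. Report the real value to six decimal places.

-0.137240

Rules hold: Σm=0, L=12 even, 3≤5≤7.
N = 11·5·11 = 605
Δ = 2!·8!·2!/13! = 1/38610
Racah Σ t=0..2: t=0:+1/2880 t=1:−1/576 t=2:+1/2880 = -1/960
⇒ 3j(5 2 5; 0 0 0)² = 10/429, sgn +1
Racah Σ t=2..2: t=2:+1/20160 = 1/20160
⇒ 3j(5 2 5; -4 2 2)² = 12/715, sgn -1
4πI² = N·(3j₀)²·(3jₘ)² = 40/169
I = -1·√(0.236686/4π) = -0.13724032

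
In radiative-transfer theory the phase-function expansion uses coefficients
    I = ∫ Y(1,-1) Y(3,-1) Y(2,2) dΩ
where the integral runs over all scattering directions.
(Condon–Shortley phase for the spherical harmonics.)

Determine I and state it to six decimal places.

-0.082589

Checks pass: Σm=0; 6 even; l₃=2∈[2,4].
(2·1+1)(2·3+1)(2·2+1) = 105
Δ: 2! 0! 4! / 7! → 1/105
sum: t=1:−1/4 = -1/4
3j²(1 3 2; 0 0 0) = Δ·Π!·Σ² = 3/35  (sign -1)
sum: t=2:+1/48 = 1/48
3j²(1 3 2; -1 -1 2) = Δ·Π!·Σ² = 1/105  (sign +1)
combine: 4πI² = 105·3/35·1/105 = 3/35
take √, sign -1: I = -0.08258890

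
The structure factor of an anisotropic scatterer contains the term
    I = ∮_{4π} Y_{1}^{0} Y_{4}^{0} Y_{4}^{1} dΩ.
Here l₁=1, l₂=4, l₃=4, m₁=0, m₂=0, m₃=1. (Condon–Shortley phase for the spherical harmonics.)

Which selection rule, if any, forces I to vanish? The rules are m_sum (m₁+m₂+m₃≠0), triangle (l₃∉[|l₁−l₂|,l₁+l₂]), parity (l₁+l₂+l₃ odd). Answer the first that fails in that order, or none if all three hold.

m_sum

azimuthal sum: 0 + 0 + 1 = 1  ✗
3 ≤ 4 ≤ 5 (triangle on l)
L = 1 + 4 + 4 = 9 (odd)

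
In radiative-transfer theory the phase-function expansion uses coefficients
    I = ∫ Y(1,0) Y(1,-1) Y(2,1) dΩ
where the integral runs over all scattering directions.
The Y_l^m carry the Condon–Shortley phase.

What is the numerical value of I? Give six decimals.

-0.218510

m-sum 0 ✓  L=4 even ✓  0≤2≤2 ✓
Π(2lᵢ+1) = 3×3×5 = 45
triangle coeff Δ(1,1,2) = 1/30
Σ_t [0,0]: t=0:+1/1 = 1/1
(3j)²=2/15 [(1 1 2; 0 0 0)], sign=+1
Σ_t [0,0]: t=0:+1/2 = 1/2
(3j)²=1/10 [(1 1 2; 0 -1 1)], sign=-1
⇒ 4πI² = 3/5
I = (-1)√(3/5/(4π)) = -0.21850969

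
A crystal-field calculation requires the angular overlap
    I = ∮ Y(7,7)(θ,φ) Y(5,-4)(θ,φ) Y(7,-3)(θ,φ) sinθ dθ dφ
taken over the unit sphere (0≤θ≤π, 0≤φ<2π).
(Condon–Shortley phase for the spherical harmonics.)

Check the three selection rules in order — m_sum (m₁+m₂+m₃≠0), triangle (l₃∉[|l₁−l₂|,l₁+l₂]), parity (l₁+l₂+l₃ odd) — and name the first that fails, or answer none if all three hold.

m₁+m₂+m₃ = 7 − 4 − 3 = 0  ✓
triangle: |7−5|=2 ≤ l₃=7 ≤ 7+5=12  ✓
parity: l₁+l₂+l₃ = 19 is odd  ✗

parity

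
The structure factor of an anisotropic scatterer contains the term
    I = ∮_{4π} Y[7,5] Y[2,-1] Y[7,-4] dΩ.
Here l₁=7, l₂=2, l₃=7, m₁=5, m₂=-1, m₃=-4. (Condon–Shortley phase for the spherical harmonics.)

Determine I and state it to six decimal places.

m-sum 0 ✓  L=16 even ✓  5≤7≤9 ✓
Π(2lᵢ+1) = 15×5×15 = 1125
triangle coeff Δ(7,2,7) = 1/185640
Σ_t [0,2]: t=0:+1/2419200 t=1:−1/518400 t=2:+1/2419200 = -1/907200
(3j)²=56/3315 [(7 2 7; 0 0 0)], sign=+1
Σ_t [0,1]: t=0:+1/14515200 t=1:−1/79833600 = 1/17740800
(3j)²=729/30940 [(7 2 7; 5 -1 -4)], sign=-1
⇒ 4πI² = 21870/48841
I = (-1)√(21870/48841/(4π)) = -0.18876748

-0.188767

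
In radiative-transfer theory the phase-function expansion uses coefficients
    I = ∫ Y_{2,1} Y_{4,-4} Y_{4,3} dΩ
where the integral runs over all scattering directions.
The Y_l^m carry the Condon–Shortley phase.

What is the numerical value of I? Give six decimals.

0.198645

m-sum 0 ✓  L=10 even ✓  2≤4≤6 ✓
Π(2lᵢ+1) = 5×9×9 = 405
triangle coeff Δ(2,4,4) = 1/13860
Σ_t [0,2]: t=0:+1/192 t=1:−1/36 t=2:+1/192 = -5/288
(3j)²=20/693 [(2 4 4; 0 0 0)], sign=-1
Σ_t [0,0]: t=0:+1/1440 = 1/1440
(3j)²=7/165 [(2 4 4; 1 -4 3)], sign=-1
⇒ 4πI² = 60/121
I = (+1)√(60/121/(4π)) = 0.19864517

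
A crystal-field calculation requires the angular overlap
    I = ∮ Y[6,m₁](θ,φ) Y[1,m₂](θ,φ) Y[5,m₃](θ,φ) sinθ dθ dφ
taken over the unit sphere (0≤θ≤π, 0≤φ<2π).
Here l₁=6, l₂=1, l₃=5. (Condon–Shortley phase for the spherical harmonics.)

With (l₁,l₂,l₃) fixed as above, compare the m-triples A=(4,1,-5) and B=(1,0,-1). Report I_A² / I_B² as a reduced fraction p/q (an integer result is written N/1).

Shared (l₁,l₂,l₃)=(6,1,5): N and (l;000)² cancel in I_A²/I_B².
A: Δ = 2!·10!·0!/13! = 1/858; Racah Σ t=2..2: t=2:+1/7257600 = 1/7257600; ⇒ 3j(6 1 5; 4 1 -5)² = 1/858, sgn +1
B: Δ = 2!·10!·0!/13! = 1/858; Racah Σ t=1..1: t=1:−1/17280 = -1/17280; ⇒ 3j(6 1 5; 1 0 -1)² = 35/858, sgn -1
I_A²/I_B² = (1/858)/(35/858) = 1/35

1/35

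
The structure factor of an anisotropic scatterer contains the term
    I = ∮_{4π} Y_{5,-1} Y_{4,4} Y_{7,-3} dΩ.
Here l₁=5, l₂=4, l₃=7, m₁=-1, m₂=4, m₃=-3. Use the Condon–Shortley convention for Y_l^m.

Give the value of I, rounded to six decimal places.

0.147559

Checks pass: Σm=0; 16 even; l₃=7∈[1,9].
(2·5+1)(2·4+1)(2·7+1) = 1485
Δ: 2! 8! 6! / 17! → 1/6126120
sum: t=0:+1/69120 t=1:−1/20736 t=2:+1/69120 = -1/51840
3j²(5 4 7; 0 0 0) = Δ·Π!·Σ² = 280/21879  (sign +1)
sum: t=2:+1/829440 = 1/829440
3j²(5 4 7; -1 4 -3) = Δ·Π!·Σ² = 35/2431  (sign +1)
combine: 4πI² = 1485·280/21879·35/2431 = 147000/537251
take √, sign +1: I = 0.14755880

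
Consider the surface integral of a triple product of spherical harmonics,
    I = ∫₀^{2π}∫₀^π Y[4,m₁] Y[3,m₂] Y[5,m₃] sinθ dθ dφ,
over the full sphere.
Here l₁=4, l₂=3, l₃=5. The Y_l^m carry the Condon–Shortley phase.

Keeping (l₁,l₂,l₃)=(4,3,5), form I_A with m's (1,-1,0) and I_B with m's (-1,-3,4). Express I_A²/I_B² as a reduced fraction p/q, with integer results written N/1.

Same 4,3,5: normalisation and zero-m 3j drop out of the ratio.
A: Δ: 2! 6! 4! / 13! → 1/180180; sum: t=0:+1/288 t=1:−1/288 t=2:+1/5760 = 1/5760; 3j²(4 3 5; 1 -1 0) = Δ·Π!·Σ² = 1/12012  (sign -1)
B: Δ: 2! 6! 4! / 13! → 1/180180; sum: t=0:+1/5760 = 1/5760; 3j²(4 3 5; -1 -3 4) = Δ·Π!·Σ² = 9/286  (sign -1)
I_A²/I_B² = (1/12012)/(9/286) = 1/378

1/378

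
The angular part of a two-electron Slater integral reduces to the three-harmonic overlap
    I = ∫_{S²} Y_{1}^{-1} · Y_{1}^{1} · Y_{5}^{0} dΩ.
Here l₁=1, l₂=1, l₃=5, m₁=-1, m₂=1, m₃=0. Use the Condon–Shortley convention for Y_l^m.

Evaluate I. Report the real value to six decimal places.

triangle: need 0≤l₃≤2, have 5; I=0

0.000000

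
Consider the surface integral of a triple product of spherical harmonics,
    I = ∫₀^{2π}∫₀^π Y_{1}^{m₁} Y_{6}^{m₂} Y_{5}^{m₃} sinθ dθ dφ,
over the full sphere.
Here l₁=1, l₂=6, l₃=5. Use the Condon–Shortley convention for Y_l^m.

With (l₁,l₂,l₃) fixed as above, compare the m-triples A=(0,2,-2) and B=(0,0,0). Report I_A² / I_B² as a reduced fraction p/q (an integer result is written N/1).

8/9

Same 1,6,5: normalisation and zero-m 3j drop out of the ratio.
A: Δ: 2! 0! 10! / 13! → 1/858; sum: t=1:−1/30240 = -1/30240; 3j²(1 6 5; 0 2 -2) = Δ·Π!·Σ² = 16/429  (sign +1)
B: Δ: 2! 0! 10! / 13! → 1/858; sum: t=1:−1/14400 = -1/14400; 3j²(1 6 5; 0 0 0) = Δ·Π!·Σ² = 6/143  (sign +1)
I_A²/I_B² = (16/429)/(6/143) = 8/9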